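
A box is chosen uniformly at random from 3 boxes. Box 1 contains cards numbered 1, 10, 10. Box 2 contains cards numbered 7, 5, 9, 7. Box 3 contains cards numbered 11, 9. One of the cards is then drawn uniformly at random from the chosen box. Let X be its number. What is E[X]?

8

E[X | box 1] = (1+10+10)/3 = 7.
E[X | box 2] = (7+5+9+7)/4 = 7.
E[X | box 3] = (11+9)/2 = 10.
E[X] = (1/3)·(7) + (1/3)·(7) + (1/3)·(10) = 8.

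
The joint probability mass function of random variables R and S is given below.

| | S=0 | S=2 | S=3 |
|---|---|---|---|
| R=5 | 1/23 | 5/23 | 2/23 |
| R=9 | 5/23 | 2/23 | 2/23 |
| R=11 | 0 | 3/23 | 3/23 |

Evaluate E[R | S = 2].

P(S = 2) = 10/23.
Σ R·P over the event = 5·(5/23) + 9·(2/23) + 11·(3/23) = 76/23.
E[R | S = 2] = (76/23) / (10/23) = 38/5.

38/5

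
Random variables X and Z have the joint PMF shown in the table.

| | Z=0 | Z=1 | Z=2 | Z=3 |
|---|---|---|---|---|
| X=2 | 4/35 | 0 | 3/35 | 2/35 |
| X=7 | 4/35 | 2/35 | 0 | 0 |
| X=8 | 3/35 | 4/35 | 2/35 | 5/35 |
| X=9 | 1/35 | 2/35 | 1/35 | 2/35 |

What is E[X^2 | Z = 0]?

P(Z = 0) = 12/35.
Σ X^2·P over the event = 4·(4/35) + 49·(4/35) + 64·(3/35) + 81·(1/35) = 97/7.
E[X^2 | Z = 0] = (97/7) / (12/35) = 485/12.

485/12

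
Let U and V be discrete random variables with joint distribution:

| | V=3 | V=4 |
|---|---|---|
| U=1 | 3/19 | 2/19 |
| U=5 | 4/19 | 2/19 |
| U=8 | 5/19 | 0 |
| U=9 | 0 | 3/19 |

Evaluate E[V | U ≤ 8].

13/4

P(U ≤ 8) = 16/19.
Σ V·P over the event = 3·(3/19) + 4·(2/19) + 3·(4/19) + 4·(2/19) + 3·(5/19) = 52/19.
E[V | U ≤ 8] = (52/19) / (16/19) = 13/4.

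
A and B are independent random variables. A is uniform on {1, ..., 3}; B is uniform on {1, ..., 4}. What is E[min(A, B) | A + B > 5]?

8/3

Outcomes with A + B > 5: (2,4), (3,3), (3,4), each with probability 1/12.
E[min(A, B) | A + B > 5] = (2 + 3 + 3) / 3 = 8/3.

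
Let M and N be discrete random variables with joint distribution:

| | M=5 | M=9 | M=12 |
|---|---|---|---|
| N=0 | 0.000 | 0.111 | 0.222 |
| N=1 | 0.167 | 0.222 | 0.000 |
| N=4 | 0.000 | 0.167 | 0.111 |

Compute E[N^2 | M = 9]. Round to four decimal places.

5.7880

P(M = 9) = 0.500.
Σ N^2·P over the event = 0·(0.111) + 1·(0.222) + 16·(0.167) = 2.894.
E[N^2 | M = 9] = (2.894) / (0.500) = 5.7880.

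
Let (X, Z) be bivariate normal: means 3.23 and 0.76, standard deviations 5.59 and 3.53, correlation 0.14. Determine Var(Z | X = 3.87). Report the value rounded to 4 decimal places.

For a bivariate normal, Var(Z | X=x) = σ_Z²(1 − ρ²).
Var(Z | X=3.87) = (3.53)²·(1 − (0.14)²) = 12.4609·0.9804 = 12.2167.

12.2167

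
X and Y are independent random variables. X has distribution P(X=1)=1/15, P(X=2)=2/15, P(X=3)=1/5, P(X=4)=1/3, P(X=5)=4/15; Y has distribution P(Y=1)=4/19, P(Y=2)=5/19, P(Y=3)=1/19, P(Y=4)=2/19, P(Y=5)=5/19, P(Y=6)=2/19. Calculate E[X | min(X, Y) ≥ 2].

53/14

P(min(X, Y) ≥ 2) = 14/19.
Summing X·P(x,y) over outcomes with min(X, Y) ≥ 2 gives 53/19.
E[X | min(X, Y) ≥ 2] = (53/19) / (14/19) = 53/14.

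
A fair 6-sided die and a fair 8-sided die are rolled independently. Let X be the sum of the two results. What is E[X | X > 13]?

P(X > 13) = 1/48.
Σ over the event: 14·1/48 = 7/24.
E[X | X > 13] = (7/24) / (1/48) = 14.

14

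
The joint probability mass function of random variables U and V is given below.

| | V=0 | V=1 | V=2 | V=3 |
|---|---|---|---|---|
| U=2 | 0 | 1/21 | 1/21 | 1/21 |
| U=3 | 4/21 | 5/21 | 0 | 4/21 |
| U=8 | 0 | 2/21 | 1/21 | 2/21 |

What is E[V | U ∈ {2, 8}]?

P(U ∈ {2, 8}) = 8/21.
Σ V·P over the event = 1·(1/21) + 2·(1/21) + 3·(1/21) + 1·(2/21) + 2·(1/21) + 3·(2/21) = 16/21.
E[V | U ∈ {2, 8}] = (16/21) / (8/21) = 2.

2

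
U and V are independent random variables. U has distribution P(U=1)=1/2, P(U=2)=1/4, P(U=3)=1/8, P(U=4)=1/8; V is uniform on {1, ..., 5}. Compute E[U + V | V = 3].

P(V = 3) = 1/5.
Summing (U+V)·P(x,y) over outcomes with V = 3 gives 39/40.
E[U + V | V = 3] = (39/40) / (1/5) = 39/8.

39/8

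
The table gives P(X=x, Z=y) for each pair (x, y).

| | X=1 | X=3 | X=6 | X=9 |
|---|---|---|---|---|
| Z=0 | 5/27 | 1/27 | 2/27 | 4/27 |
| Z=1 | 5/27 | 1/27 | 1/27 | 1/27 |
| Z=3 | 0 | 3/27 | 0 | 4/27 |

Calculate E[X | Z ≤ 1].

79/20

P(Z ≤ 1) = 20/27.
Σ X·P over the event = 1·(5/27) + 1·(5/27) + 3·(1/27) + 3·(1/27) + 6·(2/27) + 6·(1/27) + 9·(4/27) + 9·(1/27) = 79/27.
E[X | Z ≤ 1] = (79/27) / (20/27) = 79/20.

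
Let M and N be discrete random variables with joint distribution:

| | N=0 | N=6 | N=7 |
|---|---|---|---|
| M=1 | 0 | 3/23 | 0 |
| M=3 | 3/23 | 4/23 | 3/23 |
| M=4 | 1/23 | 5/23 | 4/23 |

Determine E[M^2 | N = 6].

P(N = 6) = 12/23.
Summing M^2·P(M=x,N=y) over the conditioning event gives 119/23.
E[M^2 | N = 6] = (119/23) / (12/23) = 119/12.

119/12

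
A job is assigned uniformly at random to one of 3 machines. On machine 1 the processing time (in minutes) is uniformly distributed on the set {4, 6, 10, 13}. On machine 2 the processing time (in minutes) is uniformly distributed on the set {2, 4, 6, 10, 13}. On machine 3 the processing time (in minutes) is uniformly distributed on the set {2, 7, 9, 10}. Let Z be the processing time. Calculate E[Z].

89/12

E[Z | machine 1] = (4+6+10+13)/4 = 33/4.
E[Z | machine 2] = (2+4+6+10+13)/5 = 7.
E[Z | machine 3] = (2+7+9+10)/4 = 7.
By the law of total expectation,
E[Z] = (1/3)·(33/4) + (1/3)·(7) + (1/3)·(7) = 89/12.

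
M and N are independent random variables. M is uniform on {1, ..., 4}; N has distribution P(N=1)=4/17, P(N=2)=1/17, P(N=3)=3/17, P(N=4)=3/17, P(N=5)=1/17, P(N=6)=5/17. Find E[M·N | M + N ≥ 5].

P(M + N ≥ 5) = 3/4.
Summing MN·P(x,y) over outcomes with M + N ≥ 5 gives 581/68.
E[M·N | M + N ≥ 5] = (581/68) / (3/4) = 581/51.

581/51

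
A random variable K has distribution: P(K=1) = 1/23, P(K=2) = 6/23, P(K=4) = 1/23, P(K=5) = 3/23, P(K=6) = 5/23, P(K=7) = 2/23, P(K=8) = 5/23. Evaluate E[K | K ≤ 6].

31/8

P(K ≤ 6) = 16/23.
Σ over the event: 1·1/23 + 2·6/23 + 4·1/23 + 5·3/23 + 6·5/23 = 62/23.
E[K | K ≤ 6] = (62/23) / (16/23) = 31/8.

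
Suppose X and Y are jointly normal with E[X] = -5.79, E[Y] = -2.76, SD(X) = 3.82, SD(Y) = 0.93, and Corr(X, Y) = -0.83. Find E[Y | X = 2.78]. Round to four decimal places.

E[Y | X=x] = μ_Y + ρ(σ_Y/σ_X)(x − μ_X) for jointly normal variables.
E[Y | X=2.78] = -2.76 + (-0.83)·(0.93/3.82)·(2.78 − (-5.79)) = -2.76 + (-0.20207)·(8.57) = -4.4917.

-4.4917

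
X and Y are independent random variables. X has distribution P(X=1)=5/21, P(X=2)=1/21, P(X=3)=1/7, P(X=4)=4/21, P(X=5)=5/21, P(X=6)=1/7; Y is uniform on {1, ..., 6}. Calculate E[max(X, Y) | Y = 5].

P(Y = 5) = 1/6.
Summing max(X,Y)·P(x,y) over outcomes with Y = 5 gives 6/7.
E[max(X, Y) | Y = 5] = (6/7) / (1/6) = 36/7.

36/7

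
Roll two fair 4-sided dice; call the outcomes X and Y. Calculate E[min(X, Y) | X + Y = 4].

P(X + Y = 4) = 3/16.
Summing min(X,Y)·P(x,y) over outcomes with X + Y = 4 gives 1/4.
E[min(X, Y) | X + Y = 4] = (1/4) / (3/16) = 4/3.

4/3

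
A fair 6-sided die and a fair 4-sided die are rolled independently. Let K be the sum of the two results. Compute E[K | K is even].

6

P(K is even) = 1/2.
Σ over the event: 2·1/24 + 4·1/8 + 6·1/6 + 8·1/8 + 10·1/24 = 3.
E[K | K is even] = (3) / (1/2) = 6.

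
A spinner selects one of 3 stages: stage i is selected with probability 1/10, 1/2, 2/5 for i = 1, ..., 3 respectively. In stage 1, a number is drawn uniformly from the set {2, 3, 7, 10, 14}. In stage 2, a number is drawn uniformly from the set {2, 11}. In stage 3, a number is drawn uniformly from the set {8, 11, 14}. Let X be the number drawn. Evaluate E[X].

837/100

E[X | stage 1] = (2+3+7+10+14)/5 = 36/5.
E[X | stage 2] = (2+11)/2 = 13/2.
E[X | stage 3] = (8+11+14)/3 = 11.
E[X] = (1/10)·(36/5) + (1/2)·(13/2) + (2/5)·(11) = 837/100.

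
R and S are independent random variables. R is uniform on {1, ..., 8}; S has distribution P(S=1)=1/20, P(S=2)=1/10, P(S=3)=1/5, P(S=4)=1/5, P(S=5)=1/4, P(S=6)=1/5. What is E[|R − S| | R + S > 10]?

P(R + S > 10) = 43/160.
Summing |R−S|·P(x,y) over outcomes with R + S > 10 gives 47/80.
E[|R − S| | R + S > 10] = (47/80) / (43/160) = 94/43.

94/43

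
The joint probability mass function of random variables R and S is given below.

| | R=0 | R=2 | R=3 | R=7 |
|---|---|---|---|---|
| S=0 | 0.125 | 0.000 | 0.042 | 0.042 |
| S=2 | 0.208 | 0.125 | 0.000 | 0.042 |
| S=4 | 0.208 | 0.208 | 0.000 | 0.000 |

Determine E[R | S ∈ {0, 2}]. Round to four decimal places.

P(S ∈ {0, 2}) = 0.584.
Σ R·P over the event = 0·(0.125) + 0·(0.208) + 2·(0.125) + 3·(0.042) + 7·(0.042) + 7·(0.042) = 0.964.
E[R | S ∈ {0, 2}] = (0.964) / (0.584) = 1.6507.

1.6507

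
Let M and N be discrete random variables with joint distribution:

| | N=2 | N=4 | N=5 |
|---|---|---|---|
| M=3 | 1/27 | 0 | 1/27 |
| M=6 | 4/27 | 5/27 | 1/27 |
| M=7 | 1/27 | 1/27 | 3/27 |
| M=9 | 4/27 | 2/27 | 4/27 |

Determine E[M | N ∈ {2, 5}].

P(N ∈ {2, 5}) = 19/27.
Σ M·P over the event = 3·(1/27) + 3·(1/27) + 6·(4/27) + 6·(1/27) + 7·(1/27) + 7·(3/27) + 9·(4/27) + 9·(4/27) = 136/27.
E[M | N ∈ {2, 5}] = (136/27) / (19/27) = 136/19.

136/19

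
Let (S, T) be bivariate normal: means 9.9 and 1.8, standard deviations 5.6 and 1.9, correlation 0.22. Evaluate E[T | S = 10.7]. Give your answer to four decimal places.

1.8597

E[T | S=x] = μ_T + ρ(σ_T/σ_S)(x − μ_S) for jointly normal variables.
E[T | S=10.7] = 1.8 + (0.22)·(1.9/5.6)·(10.7 − (9.9)) = 1.8 + (0.074643)·(0.8) = 1.8597.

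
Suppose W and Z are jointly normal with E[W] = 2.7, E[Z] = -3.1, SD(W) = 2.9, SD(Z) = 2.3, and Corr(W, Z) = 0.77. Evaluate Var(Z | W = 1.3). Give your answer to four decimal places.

2.1536

Var(Z | W=x) = (1 − ρ²)·σ_Z².
Var(Z | W=1.3) = (2.3)²·(1 − (0.77)²) = 5.29·0.4071 = 2.1536.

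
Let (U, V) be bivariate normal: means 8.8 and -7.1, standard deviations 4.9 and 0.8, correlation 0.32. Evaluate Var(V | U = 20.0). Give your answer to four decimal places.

0.5745

For a bivariate normal, Var(V | U=x) = σ_V²(1 − ρ²).
Var(V | U=20.0) = (0.8)²·(1 − (0.32)²) = 0.64·0.8976 = 0.5745.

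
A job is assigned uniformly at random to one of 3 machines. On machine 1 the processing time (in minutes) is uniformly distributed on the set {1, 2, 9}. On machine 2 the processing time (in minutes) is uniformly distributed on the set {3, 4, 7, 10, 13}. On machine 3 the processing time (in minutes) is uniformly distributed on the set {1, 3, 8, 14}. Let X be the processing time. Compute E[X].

E[X | machine 1] = (1+2+9)/3 = 4.
E[X | machine 2] = (3+4+7+10+13)/5 = 37/5.
E[X | machine 3] = (1+3+8+14)/4 = 13/2.
E[X] = (1/3)·(4) + (1/3)·(37/5) + (1/3)·(13/2) = 179/30.

179/30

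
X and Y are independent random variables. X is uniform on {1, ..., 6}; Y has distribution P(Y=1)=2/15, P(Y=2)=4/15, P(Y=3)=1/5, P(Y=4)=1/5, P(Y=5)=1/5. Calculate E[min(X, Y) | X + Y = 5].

19/12

P(X + Y = 5) = 2/15.
Summing min(X,Y)·P(x,y) over outcomes with X + Y = 5 gives 19/90.
E[min(X, Y) | X + Y = 5] = (19/90) / (2/15) = 19/12.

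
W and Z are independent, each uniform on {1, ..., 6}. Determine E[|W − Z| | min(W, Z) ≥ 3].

5/4

P(min(W, Z) ≥ 3) = 4/9.
Summing |W−Z|·P(x,y) over outcomes with min(W, Z) ≥ 3 gives 5/9.
E[|W − Z| | min(W, Z) ≥ 3] = (5/9) / (4/9) = 5/4.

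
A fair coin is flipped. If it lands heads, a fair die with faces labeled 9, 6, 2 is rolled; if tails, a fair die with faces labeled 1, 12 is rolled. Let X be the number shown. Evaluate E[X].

E[X | heads] = (9+6+2)/3 = 17/3.
E[X | tails] = (1+12)/2 = 13/2.
By the law of total expectation,
E[X] = (1/2)·(17/3) + (1/2)·(13/2) = 73/12.

73/12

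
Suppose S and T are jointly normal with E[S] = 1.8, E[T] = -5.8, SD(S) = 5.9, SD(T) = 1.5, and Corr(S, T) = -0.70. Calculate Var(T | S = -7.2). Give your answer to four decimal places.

The conditional variance in a bivariate normal is σ_T²(1 − ρ²), independent of x.
Var(T | S=-7.2) = (1.5)²·(1 − (-0.70)²) = 2.25·0.51 = 1.1475.

1.1475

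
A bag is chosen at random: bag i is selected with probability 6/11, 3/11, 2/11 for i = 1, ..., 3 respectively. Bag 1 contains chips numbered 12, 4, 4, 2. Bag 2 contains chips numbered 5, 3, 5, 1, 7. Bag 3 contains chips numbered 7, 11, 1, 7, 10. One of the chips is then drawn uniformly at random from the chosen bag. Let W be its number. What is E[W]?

60/11

E[W | bag 1] = (12+4+4+2)/4 = 11/2.
E[W | bag 2] = (5+3+5+1+7)/5 = 21/5.
E[W | bag 3] = (7+11+1+7+10)/5 = 36/5.
By the law of total expectation,
E[W] = (6/11)·(11/2) + (3/11)·(21/5) + (2/11)·(36/5) = 60/11.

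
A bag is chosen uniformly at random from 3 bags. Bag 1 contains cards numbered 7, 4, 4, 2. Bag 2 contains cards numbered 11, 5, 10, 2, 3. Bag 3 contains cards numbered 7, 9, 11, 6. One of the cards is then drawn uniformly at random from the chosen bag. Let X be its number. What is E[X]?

E[X | bag 1] = (7+4+4+2)/4 = 17/4.
E[X | bag 2] = (11+5+10+2+3)/5 = 31/5.
E[X | bag 3] = (7+9+11+6)/4 = 33/4.
E[X] = (1/3)·(17/4) + (1/3)·(31/5) + (1/3)·(33/4) = 187/30.

187/30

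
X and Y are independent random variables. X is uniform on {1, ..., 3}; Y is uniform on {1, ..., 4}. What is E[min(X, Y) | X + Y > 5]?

8/3

Outcomes with X + Y > 5: (2,4), (3,3), (3,4), each with probability 1/12.
E[min(X, Y) | X + Y > 5] = (2 + 3 + 3) / 3 = 8/3.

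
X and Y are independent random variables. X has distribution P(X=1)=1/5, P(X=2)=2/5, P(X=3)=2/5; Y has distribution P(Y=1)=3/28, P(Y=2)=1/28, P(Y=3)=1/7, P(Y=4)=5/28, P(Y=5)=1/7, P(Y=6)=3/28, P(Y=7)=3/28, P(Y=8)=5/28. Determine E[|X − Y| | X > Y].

P(X > Y) = 1/10.
Summing |X−Y|·P(x,y) over outcomes with X > Y gives 1/7.
E[|X − Y| | X > Y] = (1/7) / (1/10) = 10/7.

10/7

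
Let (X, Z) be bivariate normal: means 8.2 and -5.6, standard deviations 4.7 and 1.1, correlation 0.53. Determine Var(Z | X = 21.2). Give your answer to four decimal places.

For a bivariate normal, Var(Z | X=x) = σ_Z²(1 − ρ²).
Var(Z | X=21.2) = (1.1)²·(1 − (0.53)²) = 1.21·0.7191 = 0.8701.

0.8701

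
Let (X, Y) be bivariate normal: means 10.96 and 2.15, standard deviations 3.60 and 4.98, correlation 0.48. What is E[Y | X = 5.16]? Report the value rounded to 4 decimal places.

-1.7012

For a bivariate normal, E[Y | X=x] = μ_Y + ρ·(σ_Y/σ_X)·(x − μ_X).
E[Y | X=5.16] = 2.15 + (0.48)·(4.98/3.60)·(5.16 − (10.96)) = 2.15 + (0.664)·(-5.8) = -1.7012.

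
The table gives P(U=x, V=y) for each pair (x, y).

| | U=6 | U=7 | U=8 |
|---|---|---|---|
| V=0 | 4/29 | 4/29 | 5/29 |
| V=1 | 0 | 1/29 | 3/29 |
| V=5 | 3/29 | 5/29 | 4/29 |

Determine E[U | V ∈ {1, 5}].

P(V ∈ {1, 5}) = 16/29.
Σ U·P over the event = 6·(3/29) + 7·(1/29) + 7·(5/29) + 8·(3/29) + 8·(4/29) = 4.
E[U | V ∈ {1, 5}] = (4) / (16/29) = 29/4.

29/4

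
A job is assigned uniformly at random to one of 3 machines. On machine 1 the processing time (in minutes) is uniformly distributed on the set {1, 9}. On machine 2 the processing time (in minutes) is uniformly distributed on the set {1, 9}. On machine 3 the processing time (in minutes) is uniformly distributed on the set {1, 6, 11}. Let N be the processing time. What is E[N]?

E[N | machine 1] = (1+9)/2 = 5.
E[N | machine 2] = (1+9)/2 = 5.
E[N | machine 3] = (1+6+11)/3 = 6.
E[N] = (1/3)·(5) + (1/3)·(5) + (1/3)·(6) = 16/3.

16/3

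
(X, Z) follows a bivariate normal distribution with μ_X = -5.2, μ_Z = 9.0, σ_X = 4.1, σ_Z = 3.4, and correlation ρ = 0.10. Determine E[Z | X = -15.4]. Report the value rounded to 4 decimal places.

8.1541

The regression of Z on X has slope ρ·σ_Z/σ_X and passes through (μ_X, μ_Z).
E[Z | X=-15.4] = 9.0 + (0.10)·(3.4/4.1)·(-15.4 − (-5.2)) = 9.0 + (0.082927)·(-10.2) = 8.1541.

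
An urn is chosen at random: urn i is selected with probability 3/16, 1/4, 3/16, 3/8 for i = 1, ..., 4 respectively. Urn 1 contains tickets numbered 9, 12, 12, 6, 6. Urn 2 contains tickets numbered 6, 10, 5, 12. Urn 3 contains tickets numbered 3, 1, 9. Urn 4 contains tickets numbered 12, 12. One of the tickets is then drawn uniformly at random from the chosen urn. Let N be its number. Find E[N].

145/16

E[N | urn 1] = (9+12+12+6+6)/5 = 9.
E[N | urn 2] = (6+10+5+12)/4 = 33/4.
E[N | urn 3] = (3+1+9)/3 = 13/3.
E[N | urn 4] = (12+12)/2 = 12.
By the law of total expectation,
E[N] = (3/16)·(9) + (1/4)·(33/4) + (3/16)·(13/3) + (3/8)·(12) = 145/16.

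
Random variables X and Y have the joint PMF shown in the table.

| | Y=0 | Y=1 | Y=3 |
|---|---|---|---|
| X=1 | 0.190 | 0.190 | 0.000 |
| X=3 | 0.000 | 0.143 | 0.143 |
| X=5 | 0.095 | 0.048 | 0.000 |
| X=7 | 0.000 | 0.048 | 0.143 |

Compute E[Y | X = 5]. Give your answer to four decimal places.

0.3357

P(X = 5) = 0.143.
Σ Y·P over the event = 0·(0.095) + 1·(0.048) = 0.048.
E[Y | X = 5] = (0.048) / (0.143) = 0.3357.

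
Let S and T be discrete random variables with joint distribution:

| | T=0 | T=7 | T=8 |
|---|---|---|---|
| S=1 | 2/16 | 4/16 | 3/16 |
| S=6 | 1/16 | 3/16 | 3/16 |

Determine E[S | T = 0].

8/3

P(T = 0) = 3/16.
Σ S·P over the event = 1·(2/16) + 6·(1/16) = 1/2.
E[S | T = 0] = (1/2) / (3/16) = 8/3.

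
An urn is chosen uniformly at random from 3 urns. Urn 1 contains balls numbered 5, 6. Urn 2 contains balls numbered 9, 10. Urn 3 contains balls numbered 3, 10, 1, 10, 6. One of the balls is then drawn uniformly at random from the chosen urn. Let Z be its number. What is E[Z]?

7

E[Z | urn 1] = (5+6)/2 = 11/2.
E[Z | urn 2] = (9+10)/2 = 19/2.
E[Z | urn 3] = (3+10+1+10+6)/5 = 6.
E[Z] = (1/3)·(11/2) + (1/3)·(19/2) + (1/3)·(6) = 7.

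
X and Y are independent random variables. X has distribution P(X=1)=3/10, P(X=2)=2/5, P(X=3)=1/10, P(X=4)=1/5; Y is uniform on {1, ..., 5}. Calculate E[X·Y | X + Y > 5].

P(X + Y > 5) = 11/25.
Summing XY·P(x,y) over outcomes with X + Y > 5 gives 47/10.
E[X·Y | X + Y > 5] = (47/10) / (11/25) = 235/22.

235/22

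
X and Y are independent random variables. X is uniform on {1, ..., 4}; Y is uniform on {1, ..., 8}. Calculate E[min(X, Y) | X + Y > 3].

67/29

P(X + Y > 3) = 29/32.
Summing min(X,Y)·P(x,y) over outcomes with X + Y > 3 gives 67/32.
E[min(X, Y) | X + Y > 3] = (67/32) / (29/32) = 67/29.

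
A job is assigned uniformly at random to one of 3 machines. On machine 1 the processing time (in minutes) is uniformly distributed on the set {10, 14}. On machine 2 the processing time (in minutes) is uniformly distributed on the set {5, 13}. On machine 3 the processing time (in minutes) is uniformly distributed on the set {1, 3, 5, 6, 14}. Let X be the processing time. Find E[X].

134/15

E[X | machine 1] = (10+14)/2 = 12.
E[X | machine 2] = (5+13)/2 = 9.
E[X | machine 3] = (1+3+5+6+14)/5 = 29/5.
E[X] = (1/3)·(12) + (1/3)·(9) + (1/3)·(29/5) = 134/15.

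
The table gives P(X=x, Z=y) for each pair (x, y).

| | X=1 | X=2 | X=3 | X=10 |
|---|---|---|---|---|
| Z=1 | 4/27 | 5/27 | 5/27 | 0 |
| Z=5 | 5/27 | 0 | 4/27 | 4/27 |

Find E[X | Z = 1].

P(Z = 1) = 14/27.
Σ X·P over the event = 1·(4/27) + 2·(5/27) + 3·(5/27) = 29/27.
E[X | Z = 1] = (29/27) / (14/27) = 29/14.

29/14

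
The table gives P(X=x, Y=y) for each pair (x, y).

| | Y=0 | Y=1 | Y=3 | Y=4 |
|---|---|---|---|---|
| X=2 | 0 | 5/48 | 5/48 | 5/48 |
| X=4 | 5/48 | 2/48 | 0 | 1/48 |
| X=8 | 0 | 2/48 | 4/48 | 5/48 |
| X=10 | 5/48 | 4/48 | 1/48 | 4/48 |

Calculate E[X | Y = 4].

P(Y = 4) = 5/16.
Σ X·P over the event = 2·(5/48) + 4·(1/48) + 8·(5/48) + 10·(4/48) = 47/24.
E[X | Y = 4] = (47/24) / (5/16) = 94/15.

94/15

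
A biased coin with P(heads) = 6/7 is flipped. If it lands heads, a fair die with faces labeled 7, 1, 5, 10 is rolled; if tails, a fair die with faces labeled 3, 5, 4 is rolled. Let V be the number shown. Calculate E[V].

11/2

E[V | heads] = (7+1+5+10)/4 = 23/4.
E[V | tails] = (3+5+4)/3 = 4.
By the law of total expectation,
E[V] = (6/7)·(23/4) + (1/7)·(4) = 11/2.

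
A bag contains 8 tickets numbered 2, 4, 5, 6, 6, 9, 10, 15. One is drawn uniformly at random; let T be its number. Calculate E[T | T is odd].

29/3

P(T is odd) = 3/8.
Σ over the event: 5·1/8 + 9·1/8 + 15·1/8 = 29/8.
E[T | T is odd] = (29/8) / (3/8) = 29/3.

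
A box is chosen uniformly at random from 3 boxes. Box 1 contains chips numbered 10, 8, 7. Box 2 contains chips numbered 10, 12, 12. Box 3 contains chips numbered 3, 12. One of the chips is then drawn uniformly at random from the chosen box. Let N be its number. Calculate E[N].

E[N | box 1] = (10+8+7)/3 = 25/3.
E[N | box 2] = (10+12+12)/3 = 34/3.
E[N | box 3] = (3+12)/2 = 15/2.
By the law of total expectation,
E[N] = (1/3)·(25/3) + (1/3)·(34/3) + (1/3)·(15/2) = 163/18.

163/18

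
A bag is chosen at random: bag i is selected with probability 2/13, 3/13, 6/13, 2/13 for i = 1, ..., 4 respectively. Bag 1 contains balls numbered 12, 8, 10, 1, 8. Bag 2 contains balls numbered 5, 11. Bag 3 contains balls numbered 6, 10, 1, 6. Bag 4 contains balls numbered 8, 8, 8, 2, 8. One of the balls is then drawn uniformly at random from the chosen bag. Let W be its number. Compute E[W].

E[W | bag 1] = (12+8+10+1+8)/5 = 39/5.
E[W | bag 2] = (5+11)/2 = 8.
E[W | bag 3] = (6+10+1+6)/4 = 23/4.
E[W | bag 4] = (8+8+8+2+8)/5 = 34/5.
By the law of total expectation,
E[W] = (2/13)·(39/5) + (3/13)·(8) + (6/13)·(23/4) + (2/13)·(34/5) = 877/130.

877/130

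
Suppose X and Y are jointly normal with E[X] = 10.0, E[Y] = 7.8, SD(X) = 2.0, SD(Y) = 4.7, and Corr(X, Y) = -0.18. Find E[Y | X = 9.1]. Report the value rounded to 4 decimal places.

The regression of Y on X has slope ρ·σ_Y/σ_X and passes through (μ_X, μ_Y).
E[Y | X=9.1] = 7.8 + (-0.18)·(4.7/2.0)·(9.1 − (10.0)) = 7.8 + (-0.423)·(-0.9) = 8.1807.

8.1807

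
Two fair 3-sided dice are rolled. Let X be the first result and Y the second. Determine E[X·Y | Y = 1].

Outcomes with Y = 1: (1,1), (2,1), (3,1), each with probability 1/9.
E[X·Y | Y = 1] = (1 + 2 + 3) / 3 = 2.

2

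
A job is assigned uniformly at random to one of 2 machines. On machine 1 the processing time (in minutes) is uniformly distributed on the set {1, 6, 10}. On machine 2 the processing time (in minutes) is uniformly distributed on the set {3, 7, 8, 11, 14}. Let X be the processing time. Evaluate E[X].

107/15

E[X | machine 1] = (1+6+10)/3 = 17/3.
E[X | machine 2] = (3+7+8+11+14)/5 = 43/5.
By the law of total expectation,
E[X] = (1/2)·(17/3) + (1/2)·(43/5) = 107/15.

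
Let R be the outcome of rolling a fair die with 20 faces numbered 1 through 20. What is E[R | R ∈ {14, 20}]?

P(R ∈ {14, 20}) = 1/10.
Σ over the event: 14·1/20 + 20·1/20 = 17/10.
E[R | R ∈ {14, 20}] = (17/10) / (1/10) = 17.

17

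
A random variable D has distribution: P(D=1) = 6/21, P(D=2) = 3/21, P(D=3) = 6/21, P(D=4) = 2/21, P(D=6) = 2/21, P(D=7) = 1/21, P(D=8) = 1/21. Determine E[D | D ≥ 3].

53/12

P(D ≥ 3) = 4/7.
Σ over the event: 3·2/7 + 4·2/21 + 6·2/21 + 7·1/21 + 8·1/21 = 53/21.
E[D | D ≥ 3] = (53/21) / (4/7) = 53/12.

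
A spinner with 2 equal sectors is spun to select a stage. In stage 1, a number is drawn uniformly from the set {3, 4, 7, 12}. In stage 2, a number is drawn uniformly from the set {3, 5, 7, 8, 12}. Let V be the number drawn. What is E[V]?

27/4

E[V | stage 1] = (3+4+7+12)/4 = 13/2.
E[V | stage 2] = (3+5+7+8+12)/5 = 7.
E[V] = (1/2)·(13/2) + (1/2)·(7) = 27/4.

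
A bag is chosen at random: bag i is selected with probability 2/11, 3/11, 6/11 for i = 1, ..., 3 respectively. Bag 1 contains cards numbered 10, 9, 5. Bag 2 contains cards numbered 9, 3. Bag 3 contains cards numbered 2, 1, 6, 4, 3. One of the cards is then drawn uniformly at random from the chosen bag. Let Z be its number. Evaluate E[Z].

266/55

E[Z | bag 1] = (10+9+5)/3 = 8.
E[Z | bag 2] = (9+3)/2 = 6.
E[Z | bag 3] = (2+1+6+4+3)/5 = 16/5.
E[Z] = (2/11)·(8) + (3/11)·(6) + (6/11)·(16/5) = 266/55.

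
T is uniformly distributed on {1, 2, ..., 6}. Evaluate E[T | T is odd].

Given T is odd, T is equally likely to be any of {1, 3, 5}.
E[T | T is odd] = (1 + 3 + 5) / 3 = 3.

3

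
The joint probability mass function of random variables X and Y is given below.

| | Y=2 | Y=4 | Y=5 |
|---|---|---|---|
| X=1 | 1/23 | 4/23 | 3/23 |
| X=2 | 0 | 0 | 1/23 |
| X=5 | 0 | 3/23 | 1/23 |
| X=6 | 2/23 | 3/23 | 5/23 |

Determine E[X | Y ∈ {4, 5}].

P(Y ∈ {4, 5}) = 20/23.
Σ X·P over the event = 1·(4/23) + 1·(3/23) + 2·(1/23) + 5·(3/23) + 5·(1/23) + 6·(3/23) + 6·(5/23) = 77/23.
E[X | Y ∈ {4, 5}] = (77/23) / (20/23) = 77/20.

77/20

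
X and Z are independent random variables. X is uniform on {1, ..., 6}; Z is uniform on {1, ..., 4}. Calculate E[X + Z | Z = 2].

Outcomes with Z = 2: (1,2), (2,2), (3,2), (4,2), (5,2), (6,2), each with probability 1/24.
E[X + Z | Z = 2] = (3 + 4 + 5 + 6 + 7 + 8) / 6 = 11/2.

11/2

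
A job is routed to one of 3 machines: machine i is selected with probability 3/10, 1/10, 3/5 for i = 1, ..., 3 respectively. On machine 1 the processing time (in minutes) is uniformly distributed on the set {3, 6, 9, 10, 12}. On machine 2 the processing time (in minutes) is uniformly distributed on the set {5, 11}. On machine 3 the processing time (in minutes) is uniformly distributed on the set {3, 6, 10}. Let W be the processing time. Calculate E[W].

7

E[W | machine 1] = (3+6+9+10+12)/5 = 8.
E[W | machine 2] = (5+11)/2 = 8.
E[W | machine 3] = (3+6+10)/3 = 19/3.
E[W] = (3/10)·(8) + (1/10)·(8) + (3/5)·(19/3) = 7.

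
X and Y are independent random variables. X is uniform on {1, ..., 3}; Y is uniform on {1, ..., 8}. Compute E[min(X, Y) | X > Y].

4/3

P(X > Y) = 1/8.
Summing min(X,Y)·P(x,y) over outcomes with X > Y gives 1/6.
E[min(X, Y) | X > Y] = (1/6) / (1/8) = 4/3.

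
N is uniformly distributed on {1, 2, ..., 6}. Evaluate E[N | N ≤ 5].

Given N ≤ 5, N is equally likely to be any of {1, 2, 3, 4, 5}.
E[N | N ≤ 5] = (1 + 2 + 3 + 4 + 5) / 5 = 3.

3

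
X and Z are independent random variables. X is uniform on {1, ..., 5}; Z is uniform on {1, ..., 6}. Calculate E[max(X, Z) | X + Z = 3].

2

P(X + Z = 3) = 1/15.
Summing max(X,Z)·P(x,y) over outcomes with X + Z = 3 gives 2/15.
E[max(X, Z) | X + Z = 3] = (2/15) / (1/15) = 2.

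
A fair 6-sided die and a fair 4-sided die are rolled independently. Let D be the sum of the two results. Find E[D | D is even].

6

P(D is even) = 1/2.
Σ over the event: 2·1/24 + 4·1/8 + 6·1/6 + 8·1/8 + 10·1/24 = 3.
E[D | D is even] = (3) / (1/2) = 6.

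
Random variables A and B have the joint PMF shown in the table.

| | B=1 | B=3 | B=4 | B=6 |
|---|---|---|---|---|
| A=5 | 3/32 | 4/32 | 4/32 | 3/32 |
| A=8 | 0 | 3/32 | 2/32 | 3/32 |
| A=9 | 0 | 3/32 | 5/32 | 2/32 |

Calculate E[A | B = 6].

57/8

P(B = 6) = 1/4.
Summing A·P(A=x,B=y) over the conditioning event gives 57/32.
E[A | B = 6] = (57/32) / (1/4) = 57/8.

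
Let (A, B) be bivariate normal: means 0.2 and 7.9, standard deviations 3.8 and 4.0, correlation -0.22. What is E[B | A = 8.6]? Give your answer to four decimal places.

The regression of B on A has slope ρ·σ_B/σ_A and passes through (μ_A, μ_B).
E[B | A=8.6] = 7.9 + (-0.22)·(4.0/3.8)·(8.6 − (0.2)) = 7.9 + (-0.23158)·(8.4) = 5.9547.

5.9547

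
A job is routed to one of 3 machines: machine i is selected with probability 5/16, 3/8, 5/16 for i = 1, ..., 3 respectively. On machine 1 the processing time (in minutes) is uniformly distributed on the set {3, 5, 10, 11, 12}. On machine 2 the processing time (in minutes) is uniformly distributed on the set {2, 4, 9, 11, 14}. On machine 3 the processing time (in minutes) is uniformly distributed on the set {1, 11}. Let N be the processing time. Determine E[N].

E[N | machine 1] = (3+5+10+11+12)/5 = 41/5.
E[N | machine 2] = (2+4+9+11+14)/5 = 8.
E[N | machine 3] = (1+11)/2 = 6.
By the law of total expectation,
E[N] = (5/16)·(41/5) + (3/8)·(8) + (5/16)·(6) = 119/16.

119/16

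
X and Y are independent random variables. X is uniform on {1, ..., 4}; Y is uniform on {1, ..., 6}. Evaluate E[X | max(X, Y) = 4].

Outcomes with max(X, Y) = 4: (1,4), (2,4), (3,4), (4,1), (4,2), (4,3), (4,4), each with probability 1/24.
E[X | max(X, Y) = 4] = (1 + 2 + 3 + 4 + 4 + 4 + 4) / 7 = 22/7.

22/7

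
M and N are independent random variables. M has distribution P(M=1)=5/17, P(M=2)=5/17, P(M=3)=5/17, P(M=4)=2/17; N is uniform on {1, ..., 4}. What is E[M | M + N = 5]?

38/17

P(M + N = 5) = 1/4.
Summing M·P(x,y) over outcomes with M + N = 5 gives 19/34.
E[M | M + N = 5] = (19/34) / (1/4) = 38/17.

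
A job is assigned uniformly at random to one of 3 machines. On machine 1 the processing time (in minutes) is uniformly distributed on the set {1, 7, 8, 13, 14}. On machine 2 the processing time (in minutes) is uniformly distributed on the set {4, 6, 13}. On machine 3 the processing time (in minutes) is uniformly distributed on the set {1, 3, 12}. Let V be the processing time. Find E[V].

E[V | machine 1] = (1+7+8+13+14)/5 = 43/5.
E[V | machine 2] = (4+6+13)/3 = 23/3.
E[V | machine 3] = (1+3+12)/3 = 16/3.
By the law of total expectation,
E[V] = (1/3)·(43/5) + (1/3)·(23/3) + (1/3)·(16/3) = 36/5.

36/5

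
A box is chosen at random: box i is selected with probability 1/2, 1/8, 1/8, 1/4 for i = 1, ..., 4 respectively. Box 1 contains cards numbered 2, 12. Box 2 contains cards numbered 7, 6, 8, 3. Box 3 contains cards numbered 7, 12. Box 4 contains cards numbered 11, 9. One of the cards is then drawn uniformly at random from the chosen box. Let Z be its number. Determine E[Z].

127/16

E[Z | box 1] = (2+12)/2 = 7.
E[Z | box 2] = (7+6+8+3)/4 = 6.
E[Z | box 3] = (7+12)/2 = 19/2.
E[Z | box 4] = (11+9)/2 = 10.
By the law of total expectation,
E[Z] = (1/2)·(7) + (1/8)·(6) + (1/8)·(19/2) + (1/4)·(10) = 127/16.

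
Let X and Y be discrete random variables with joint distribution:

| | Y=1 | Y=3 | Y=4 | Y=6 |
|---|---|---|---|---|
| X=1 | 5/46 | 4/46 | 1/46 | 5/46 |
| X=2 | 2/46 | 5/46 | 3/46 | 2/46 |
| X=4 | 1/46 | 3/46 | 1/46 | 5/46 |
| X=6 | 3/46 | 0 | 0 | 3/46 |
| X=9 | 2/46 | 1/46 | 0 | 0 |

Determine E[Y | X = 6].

P(X = 6) = 3/23.
Σ Y·P over the event = 1·(3/46) + 6·(3/46) = 21/46.
E[Y | X = 6] = (21/46) / (3/23) = 7/2.

7/2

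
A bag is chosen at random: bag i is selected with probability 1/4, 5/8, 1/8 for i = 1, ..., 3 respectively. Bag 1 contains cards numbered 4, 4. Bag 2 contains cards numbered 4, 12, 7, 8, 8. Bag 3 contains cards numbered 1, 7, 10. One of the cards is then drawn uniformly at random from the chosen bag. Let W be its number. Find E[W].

53/8

E[W | bag 1] = (4+4)/2 = 4.
E[W | bag 2] = (4+12+7+8+8)/5 = 39/5.
E[W | bag 3] = (1+7+10)/3 = 6.
E[W] = (1/4)·(4) + (5/8)·(39/5) + (1/8)·(6) = 53/8.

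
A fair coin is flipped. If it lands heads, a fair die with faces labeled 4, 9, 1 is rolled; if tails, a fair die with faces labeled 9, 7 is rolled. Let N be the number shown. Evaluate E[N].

E[N | heads] = (4+9+1)/3 = 14/3.
E[N | tails] = (9+7)/2 = 8.
By the law of total expectation,
E[N] = (1/2)·(14/3) + (1/2)·(8) = 19/3.

19/3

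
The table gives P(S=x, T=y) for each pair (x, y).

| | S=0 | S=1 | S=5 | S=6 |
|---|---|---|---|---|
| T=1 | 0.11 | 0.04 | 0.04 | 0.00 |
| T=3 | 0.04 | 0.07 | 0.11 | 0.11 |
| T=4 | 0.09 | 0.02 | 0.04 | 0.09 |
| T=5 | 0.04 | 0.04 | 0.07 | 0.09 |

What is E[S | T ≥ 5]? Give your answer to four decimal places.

P(T ≥ 5) = 0.24.
Σ S·P over the event = 0·(0.04) + 1·(0.04) + 5·(0.07) + 6·(0.09) = 0.93.
E[S | T ≥ 5] = (0.93) / (0.24) = 3.8750.

3.8750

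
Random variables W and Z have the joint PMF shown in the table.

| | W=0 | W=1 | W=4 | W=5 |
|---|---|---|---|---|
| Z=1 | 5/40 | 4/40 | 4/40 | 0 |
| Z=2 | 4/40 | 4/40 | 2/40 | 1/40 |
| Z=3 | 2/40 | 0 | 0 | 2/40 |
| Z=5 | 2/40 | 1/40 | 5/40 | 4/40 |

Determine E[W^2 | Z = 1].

68/13

P(Z = 1) = 13/40.
Σ W^2·P over the event = 0·(5/40) + 1·(4/40) + 16·(4/40) = 17/10.
E[W^2 | Z = 1] = (17/10) / (13/40) = 68/13.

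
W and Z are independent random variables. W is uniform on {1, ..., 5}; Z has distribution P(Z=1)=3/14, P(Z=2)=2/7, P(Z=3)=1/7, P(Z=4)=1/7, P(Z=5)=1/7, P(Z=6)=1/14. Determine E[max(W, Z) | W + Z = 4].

23/9

P(W + Z = 4) = 9/70.
Summing max(W,Z)·P(x,y) over outcomes with W + Z = 4 gives 23/70.
E[max(W, Z) | W + Z = 4] = (23/70) / (9/70) = 23/9.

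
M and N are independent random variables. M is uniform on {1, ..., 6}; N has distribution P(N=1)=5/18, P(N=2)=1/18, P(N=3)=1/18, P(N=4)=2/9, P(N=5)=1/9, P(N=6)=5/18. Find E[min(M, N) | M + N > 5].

P(M + N > 5) = 79/108.
Summing min(M,N)·P(x,y) over outcomes with M + N > 5 gives 241/108.
E[min(M, N) | M + N > 5] = (241/108) / (79/108) = 241/79.

241/79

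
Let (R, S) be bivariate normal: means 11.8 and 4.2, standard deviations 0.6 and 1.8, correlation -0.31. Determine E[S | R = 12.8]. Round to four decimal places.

The regression of S on R has slope ρ·σ_S/σ_R and passes through (μ_R, μ_S).
E[S | R=12.8] = 4.2 + (-0.31)·(1.8/0.6)·(12.8 − (11.8)) = 4.2 + (-0.93)·(1) = 3.2700.

3.2700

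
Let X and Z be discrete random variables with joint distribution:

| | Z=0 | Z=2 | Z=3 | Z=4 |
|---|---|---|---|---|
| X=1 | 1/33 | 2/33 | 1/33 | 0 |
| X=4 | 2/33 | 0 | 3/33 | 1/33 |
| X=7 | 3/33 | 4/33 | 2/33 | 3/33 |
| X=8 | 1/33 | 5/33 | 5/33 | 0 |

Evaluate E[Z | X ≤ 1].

P(X ≤ 1) = 4/33.
Σ Z·P over the event = 0·(1/33) + 2·(2/33) + 3·(1/33) = 7/33.
E[Z | X ≤ 1] = (7/33) / (4/33) = 7/4.

7/4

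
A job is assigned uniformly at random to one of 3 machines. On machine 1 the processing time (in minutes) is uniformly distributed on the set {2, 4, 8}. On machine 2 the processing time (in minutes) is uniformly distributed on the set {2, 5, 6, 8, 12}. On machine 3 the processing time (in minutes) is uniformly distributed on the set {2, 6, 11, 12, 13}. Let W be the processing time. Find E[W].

E[W | machine 1] = (2+4+8)/3 = 14/3.
E[W | machine 2] = (2+5+6+8+12)/5 = 33/5.
E[W | machine 3] = (2+6+11+12+13)/5 = 44/5.
E[W] = (1/3)·(14/3) + (1/3)·(33/5) + (1/3)·(44/5) = 301/45.

301/45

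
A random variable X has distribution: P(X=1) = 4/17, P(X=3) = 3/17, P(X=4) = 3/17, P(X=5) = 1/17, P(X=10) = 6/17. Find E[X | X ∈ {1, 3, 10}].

P(X ∈ {1, 3, 10}) = 13/17.
Σ over the event: 1·4/17 + 3·3/17 + 10·6/17 = 73/17.
E[X | X ∈ {1, 3, 10}] = (73/17) / (13/17) = 73/13.

73/13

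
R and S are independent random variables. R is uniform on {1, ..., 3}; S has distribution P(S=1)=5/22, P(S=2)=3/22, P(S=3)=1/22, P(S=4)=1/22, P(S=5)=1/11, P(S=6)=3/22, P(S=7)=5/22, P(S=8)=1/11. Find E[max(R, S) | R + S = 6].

P(R + S = 6) = 2/33.
Summing max(R,S)·P(x,y) over outcomes with R + S = 6 gives 17/66.
E[max(R, S) | R + S = 6] = (17/66) / (2/33) = 17/4.

17/4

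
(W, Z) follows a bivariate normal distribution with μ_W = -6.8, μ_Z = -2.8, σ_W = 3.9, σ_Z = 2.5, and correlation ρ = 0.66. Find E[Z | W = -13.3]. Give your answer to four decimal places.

The regression of Z on W has slope ρ·σ_Z/σ_W and passes through (μ_W, μ_Z).
E[Z | W=-13.3] = -2.8 + (0.66)·(2.5/3.9)·(-13.3 − (-6.8)) = -2.8 + (0.42308)·(-6.5) = -5.5500.

-5.5500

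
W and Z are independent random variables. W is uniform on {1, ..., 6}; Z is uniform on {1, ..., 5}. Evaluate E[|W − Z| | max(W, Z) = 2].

Outcomes with max(W, Z) = 2: (1,2), (2,1), (2,2), each with probability 1/30.
E[|W − Z| | max(W, Z) = 2] = (1 + 1 + 0) / 3 = 2/3.

2/3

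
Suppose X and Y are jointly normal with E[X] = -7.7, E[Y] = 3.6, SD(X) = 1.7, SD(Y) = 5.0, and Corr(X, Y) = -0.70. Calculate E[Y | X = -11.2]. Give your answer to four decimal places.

10.8059

E[Y | X=x] = μ_Y + ρ(σ_Y/σ_X)(x − μ_X) for jointly normal variables.
E[Y | X=-11.2] = 3.6 + (-0.70)·(5.0/1.7)·(-11.2 − (-7.7)) = 3.6 + (-2.05882)·(-3.5) = 10.8059.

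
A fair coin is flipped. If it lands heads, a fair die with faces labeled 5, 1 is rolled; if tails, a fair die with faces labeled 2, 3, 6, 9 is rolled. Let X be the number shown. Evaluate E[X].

4

E[X | heads] = (5+1)/2 = 3.
E[X | tails] = (2+3+6+9)/4 = 5.
E[X] = (1/2)·(3) + (1/2)·(5) = 4.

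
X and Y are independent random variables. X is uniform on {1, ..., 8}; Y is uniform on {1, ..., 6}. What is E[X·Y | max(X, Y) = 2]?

Outcomes with max(X, Y) = 2: (1,2), (2,1), (2,2), each with probability 1/48.
E[X·Y | max(X, Y) = 2] = (2 + 2 + 4) / 3 = 8/3.

8/3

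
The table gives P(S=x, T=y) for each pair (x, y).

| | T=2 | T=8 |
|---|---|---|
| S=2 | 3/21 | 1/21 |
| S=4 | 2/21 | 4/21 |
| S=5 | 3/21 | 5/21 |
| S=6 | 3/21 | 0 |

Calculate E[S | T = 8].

P(T = 8) = 10/21.
Σ S·P over the event = 2·(1/21) + 4·(4/21) + 5·(5/21) = 43/21.
E[S | T = 8] = (43/21) / (10/21) = 43/10.

43/10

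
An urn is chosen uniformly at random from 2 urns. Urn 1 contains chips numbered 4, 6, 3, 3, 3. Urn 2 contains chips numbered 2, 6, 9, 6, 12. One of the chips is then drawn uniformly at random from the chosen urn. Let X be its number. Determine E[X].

27/5

E[X | urn 1] = (4+6+3+3+3)/5 = 19/5.
E[X | urn 2] = (2+6+9+6+12)/5 = 7.
E[X] = (1/2)·(19/5) + (1/2)·(7) = 27/5.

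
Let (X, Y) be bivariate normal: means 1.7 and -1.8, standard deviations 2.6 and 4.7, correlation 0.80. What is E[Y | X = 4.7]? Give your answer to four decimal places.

For a bivariate normal, E[Y | X=x] = μ_Y + ρ·(σ_Y/σ_X)·(x − μ_X).
E[Y | X=4.7] = -1.8 + (0.80)·(4.7/2.6)·(4.7 − (1.7)) = -1.8 + (1.44615)·(3) = 2.5385.

2.5385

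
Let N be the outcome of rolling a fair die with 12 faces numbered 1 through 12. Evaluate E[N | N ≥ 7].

19/2

Given N ≥ 7, N is equally likely to be any of {7, 8, 9, 10, 11, 12}.
E[N | N ≥ 7] = (7 + 8 + 9 + 10 + 11 + 12) / 6 = 19/2.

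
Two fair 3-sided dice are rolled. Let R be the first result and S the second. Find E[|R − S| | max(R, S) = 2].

Outcomes with max(R, S) = 2: (1,2), (2,1), (2,2), each with probability 1/9.
E[|R − S| | max(R, S) = 2] = (1 + 1 + 0) / 3 = 2/3.

2/3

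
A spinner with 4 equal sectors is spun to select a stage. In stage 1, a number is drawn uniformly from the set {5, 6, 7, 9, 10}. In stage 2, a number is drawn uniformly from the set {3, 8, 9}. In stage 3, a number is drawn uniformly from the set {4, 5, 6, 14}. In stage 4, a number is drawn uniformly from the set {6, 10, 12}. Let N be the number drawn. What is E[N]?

613/80

E[N | stage 1] = (5+6+7+9+10)/5 = 37/5.
E[N | stage 2] = (3+8+9)/3 = 20/3.
E[N | stage 3] = (4+5+6+14)/4 = 29/4.
E[N | stage 4] = (6+10+12)/3 = 28/3.
E[N] = (1/4)·(37/5) + (1/4)·(20/3) + (1/4)·(29/4) + (1/4)·(28/3) = 613/80.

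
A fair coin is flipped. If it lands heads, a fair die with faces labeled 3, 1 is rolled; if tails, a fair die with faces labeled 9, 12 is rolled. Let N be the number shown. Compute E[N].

25/4

E[N | heads] = (3+1)/2 = 2.
E[N | tails] = (9+12)/2 = 21/2.
E[N] = (1/2)·(2) + (1/2)·(21/2) = 25/4.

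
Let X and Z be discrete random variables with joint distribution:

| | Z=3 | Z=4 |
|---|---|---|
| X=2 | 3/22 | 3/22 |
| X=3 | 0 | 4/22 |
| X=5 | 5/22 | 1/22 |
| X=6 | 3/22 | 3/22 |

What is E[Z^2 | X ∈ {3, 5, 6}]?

25/2

P(X ∈ {3, 5, 6}) = 8/11.
Σ Z^2·P over the event = 16·(4/22) + 9·(5/22) + 16·(1/22) + 9·(3/22) + 16·(3/22) = 100/11.
E[Z^2 | X ∈ {3, 5, 6}] = (100/11) / (8/11) = 25/2.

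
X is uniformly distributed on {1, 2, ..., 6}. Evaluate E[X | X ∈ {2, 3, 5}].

P(X ∈ {2, 3, 5}) = 1/2.
Σ over the event: 2·1/6 + 3·1/6 + 5·1/6 = 5/3.
E[X | X ∈ {2, 3, 5}] = (5/3) / (1/2) = 10/3.

10/3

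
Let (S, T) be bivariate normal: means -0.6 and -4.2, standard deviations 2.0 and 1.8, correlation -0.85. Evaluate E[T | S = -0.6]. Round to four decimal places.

-4.2000

For a bivariate normal, E[T | S=x] = μ_T + ρ·(σ_T/σ_S)·(x − μ_S).
E[T | S=-0.6] = -4.2 + (-0.85)·(1.8/2.0)·(-0.6 − (-0.6)) = -4.2 + (-0.765)·(0) = -4.2000.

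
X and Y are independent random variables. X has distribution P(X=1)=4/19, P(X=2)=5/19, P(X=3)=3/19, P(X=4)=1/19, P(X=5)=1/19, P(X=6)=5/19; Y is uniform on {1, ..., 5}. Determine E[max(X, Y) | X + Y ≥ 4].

184/41

P(X + Y ≥ 4) = 82/95.
Summing max(X,Y)·P(x,y) over outcomes with X + Y ≥ 4 gives 368/95.
E[max(X, Y) | X + Y ≥ 4] = (368/95) / (82/95) = 184/41.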